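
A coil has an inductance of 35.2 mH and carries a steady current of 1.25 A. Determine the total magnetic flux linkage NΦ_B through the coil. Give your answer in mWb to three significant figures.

From L = NΦ_B/I, the flux linkage is NΦ_B = LI.
NΦ_B = (3.520×10^-2 H)(1.25 A) = 4.400×10^-2 Wb.

NΦ_B ≈ 44.0 mWb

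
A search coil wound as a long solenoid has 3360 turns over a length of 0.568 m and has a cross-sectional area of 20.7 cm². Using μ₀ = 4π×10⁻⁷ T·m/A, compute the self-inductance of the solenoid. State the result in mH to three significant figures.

A = 20.7 cm² = 2.070×10^-3 m².
For a long solenoid, L = μ₀N²A/ℓ.
L = (4π×10⁻⁷)(3360)²(2.070×10^-3)/(0.568 m) = 5.170×10^-2 H.

L ≈ 51.7 mH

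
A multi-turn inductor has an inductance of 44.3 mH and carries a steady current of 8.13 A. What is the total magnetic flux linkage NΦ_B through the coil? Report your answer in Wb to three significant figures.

NΦ_B ≈ 0.360 Wb

From L = NΦ_B/I, the flux linkage is NΦ_B = LI.
NΦ_B = (4.430×10^-2 H)(8.13 A) = 0.3602 Wb.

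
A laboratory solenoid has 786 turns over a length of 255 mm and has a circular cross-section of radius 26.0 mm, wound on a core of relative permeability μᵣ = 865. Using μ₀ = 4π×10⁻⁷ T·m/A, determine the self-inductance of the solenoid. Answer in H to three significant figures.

A = πr² = π(2.600×10^-2 m)² = 2.124×10^-3 m².
For a long solenoid, L = μ₀μᵣN²A/ℓ.
L = (4π×10⁻⁷)(865)(786)²(2.124×10^-3)/(0.255 m) = 5.593 H.

L ≈ 5.59 H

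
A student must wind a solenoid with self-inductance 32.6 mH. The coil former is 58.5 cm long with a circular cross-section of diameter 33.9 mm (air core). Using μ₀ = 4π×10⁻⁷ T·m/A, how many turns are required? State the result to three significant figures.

N ≈ 4100 turns

A = π(d/2)² = π(1.695×10^-2 m)² = 9.026×10^-4 m².
From L = μ₀N²A/ℓ, N = √(Lℓ / (μ₀A)).
N = √[(3.260×10^-2)(0.585) / ((4π×10⁻⁷)×9.026×10^-4)] = √(1.681×10^7) ≈ 4100.5.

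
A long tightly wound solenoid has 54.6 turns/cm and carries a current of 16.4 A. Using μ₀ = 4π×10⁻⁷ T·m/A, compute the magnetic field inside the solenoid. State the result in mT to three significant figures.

Inside a long solenoid, B = μ₀nI.
B = (4π×10⁻⁷)(5.460×10^3 m⁻¹)(16.4 A) = 0.1125 T.

B ≈ 113 mT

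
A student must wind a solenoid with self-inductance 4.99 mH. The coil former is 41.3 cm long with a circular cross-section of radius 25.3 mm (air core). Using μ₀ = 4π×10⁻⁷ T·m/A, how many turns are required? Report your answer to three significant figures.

A = πr² = π(2.530×10^-2 m)² = 2.011×10^-3 m².
From L = μ₀N²A/ℓ, N = √(Lℓ / (μ₀A)).
N = √[(4.990×10^-3)(0.413) / ((4π×10⁻⁷)×2.011×10^-3)] = √(8.155×10^5) ≈ 903.1.

N ≈ 903 turns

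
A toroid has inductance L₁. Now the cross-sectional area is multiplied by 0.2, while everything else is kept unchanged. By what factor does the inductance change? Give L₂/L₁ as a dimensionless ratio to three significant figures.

For a toroid, L ∝ μᵣN²A/R.
L₂/L₁ = (0.2) = 0.200.

L₂/L₁ = 0.200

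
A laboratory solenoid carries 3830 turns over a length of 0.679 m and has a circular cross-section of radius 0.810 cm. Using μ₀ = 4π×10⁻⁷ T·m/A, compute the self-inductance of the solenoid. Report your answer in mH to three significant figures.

A = πr² = π(8.100×10^-3 m)² = 2.061×10^-4 m².
For a long solenoid, L = μ₀N²A/ℓ.
L = (4π×10⁻⁷)(3830)²(2.061×10^-4)/(0.679 m) = 5.596×10^-3 H.

L ≈ 5.60 mH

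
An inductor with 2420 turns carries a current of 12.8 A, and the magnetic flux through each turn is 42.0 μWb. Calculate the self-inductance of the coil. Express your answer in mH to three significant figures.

L ≈ 7.94 mH

Self-inductance is defined by L = NΦ_B/I (flux linkage over current).
L = (2420)(4.200×10^-5 Wb)/(12.8 A) = 7.941×10^-3 H.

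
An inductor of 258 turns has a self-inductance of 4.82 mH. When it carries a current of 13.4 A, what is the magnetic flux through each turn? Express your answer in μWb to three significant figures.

From L = NΦ_B/I, the flux per turn is Φ_B = LI/N.
Φ_B = (4.820×10^-3 H)(13.4 A)/258 = 2.503×10^-4 Wb.

Φ_B ≈ 250 μWb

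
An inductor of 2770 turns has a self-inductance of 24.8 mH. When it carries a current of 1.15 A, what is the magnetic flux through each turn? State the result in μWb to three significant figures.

From L = NΦ_B/I, the flux per turn is Φ_B = LI/N.
Φ_B = (2.480×10^-2 H)(1.15 A)/2770 = 1.030×10^-5 Wb.

Φ_B ≈ 10.3 μWb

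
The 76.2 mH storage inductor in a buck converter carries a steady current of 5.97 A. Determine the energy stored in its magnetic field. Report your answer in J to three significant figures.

U ≈ 1.36 J

Stored magnetic energy: U = ½LI².
U = ½(7.620×10^-2 H)(5.97 A)² = 1.358 J.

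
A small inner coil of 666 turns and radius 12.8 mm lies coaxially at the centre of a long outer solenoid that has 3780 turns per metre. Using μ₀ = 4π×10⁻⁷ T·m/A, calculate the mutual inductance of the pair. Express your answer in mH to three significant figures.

M ≈ 1.63 mH

The outer solenoid produces a uniform field B₁ = μ₀n₁I₁ across the inner coil,
so the flux linkage is N₂Φ = N₂B₁A₂ = μ₀n₁N₂A₂·I₁, giving M = μ₀n₁N₂A₂.
A₂ = πr² = π(1.280×10^-2 m)² = 5.147×10^-4 m².
M = (4π×10⁻⁷)(3780)(666)(5.147×10^-4) = 1.628×10^-3 H.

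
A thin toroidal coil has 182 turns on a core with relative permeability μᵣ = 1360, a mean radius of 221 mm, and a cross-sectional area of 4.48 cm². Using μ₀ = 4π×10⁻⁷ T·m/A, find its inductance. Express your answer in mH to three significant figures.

For a thin toroid, L = μ₀μᵣN²A/(2πR).
L = (4π×10⁻⁷)(1360)(182)²(4.480×10^-4) / (2π×0.221 m) = 1.826×10^-2 H.

L ≈ 18.3 mH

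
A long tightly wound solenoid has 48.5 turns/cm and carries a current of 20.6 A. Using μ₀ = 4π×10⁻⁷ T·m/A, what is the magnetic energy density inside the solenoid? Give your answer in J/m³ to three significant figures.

B = μ₀nI = (4π×10⁻⁷)(4.850×10^3)(20.6) = 0.1256 T.
u = B²/(2μ₀) = (0.1256)²/(2×4π×10⁻⁷) = 6.272×10^3 J/m³.

u ≈ 6270 J/m³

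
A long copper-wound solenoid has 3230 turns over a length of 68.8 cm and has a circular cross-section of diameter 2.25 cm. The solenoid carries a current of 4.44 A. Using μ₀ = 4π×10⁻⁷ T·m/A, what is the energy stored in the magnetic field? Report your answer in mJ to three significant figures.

U ≈ 74.7 mJ

A = π(d/2)² = π(1.125×10^-2 m)² = 3.976×10^-4 m².
L = μ₀N²A/ℓ = (4π×10⁻⁷)(3230)²(3.976×10^-4)/(0.688) = 7.577×10^-3 H.
U = ½LI² = ½(7.577×10^-3)(4.44)² = 7.468×10^-2 J.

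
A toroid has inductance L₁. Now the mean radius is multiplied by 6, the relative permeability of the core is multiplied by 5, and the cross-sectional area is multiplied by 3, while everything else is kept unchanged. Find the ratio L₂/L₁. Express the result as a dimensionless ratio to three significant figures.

L₂/L₁ = 2.50

For a toroid, L ∝ μᵣN²A/R.
L₂/L₁ = (6)^-1 × (5) × (3) = 2.50.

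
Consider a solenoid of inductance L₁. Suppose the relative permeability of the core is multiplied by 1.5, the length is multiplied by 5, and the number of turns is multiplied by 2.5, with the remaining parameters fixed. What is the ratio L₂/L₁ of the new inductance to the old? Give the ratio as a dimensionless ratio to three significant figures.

For a solenoid, L ∝ μᵣN²A/ℓ.
L₂/L₁ = (1.5) × (5)^-1 × (2.5)^2 = 1.88.

L₂/L₁ = 1.88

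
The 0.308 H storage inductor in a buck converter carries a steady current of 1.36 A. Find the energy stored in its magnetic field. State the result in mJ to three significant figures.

U ≈ 285 mJ

Stored magnetic energy: U = ½LI².
U = ½(0.308 H)(1.36 A)² = 0.2848 J.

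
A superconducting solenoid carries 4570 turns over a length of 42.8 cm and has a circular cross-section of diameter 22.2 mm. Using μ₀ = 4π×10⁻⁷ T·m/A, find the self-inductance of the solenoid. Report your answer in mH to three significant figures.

L ≈ 23.7 mH

A = π(d/2)² = π(1.110×10^-2 m)² = 3.871×10^-4 m².
For a long solenoid, L = μ₀N²A/ℓ.
L = (4π×10⁻⁷)(4570)²(3.871×10^-4)/(0.428 m) = 2.374×10^-2 H.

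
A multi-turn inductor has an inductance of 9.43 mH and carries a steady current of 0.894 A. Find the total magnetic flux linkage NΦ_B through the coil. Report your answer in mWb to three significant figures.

From L = NΦ_B/I, the flux linkage is NΦ_B = LI.
NΦ_B = (9.430×10^-3 H)(0.894 A) = 8.430×10^-3 Wb.

NΦ_B ≈ 8.43 mWb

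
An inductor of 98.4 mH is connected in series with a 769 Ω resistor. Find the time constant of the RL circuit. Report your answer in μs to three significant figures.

τ ≈ 128 μs

τ = L/R = (9.840×10^-2 H)/(769 Ω) = 1.280×10^-4 s.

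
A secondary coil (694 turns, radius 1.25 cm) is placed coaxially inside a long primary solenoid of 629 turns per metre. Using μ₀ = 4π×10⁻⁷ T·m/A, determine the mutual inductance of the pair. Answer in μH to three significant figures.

The outer solenoid produces a uniform field B₁ = μ₀n₁I₁ across the inner coil,
so the flux linkage is N₂Φ = N₂B₁A₂ = μ₀n₁N₂A₂·I₁, giving M = μ₀n₁N₂A₂.
A₂ = πr² = π(1.250×10^-2 m)² = 4.909×10^-4 m².
M = (4π×10⁻⁷)(629)(694)(4.909×10^-4) = 2.693×10^-4 H.

M ≈ 269 μH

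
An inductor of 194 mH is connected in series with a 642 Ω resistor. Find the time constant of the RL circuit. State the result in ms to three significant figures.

τ ≈ 0.302 ms

τ = L/R = (0.194 H)/(642 Ω) = 3.022×10^-4 s.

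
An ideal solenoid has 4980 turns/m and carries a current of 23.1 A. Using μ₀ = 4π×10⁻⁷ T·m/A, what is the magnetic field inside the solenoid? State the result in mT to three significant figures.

B ≈ 145 mT

Inside a long solenoid, B = μ₀nI.
B = (4π×10⁻⁷)(4.980×10^3 m⁻¹)(23.1 A) = 0.1446 T.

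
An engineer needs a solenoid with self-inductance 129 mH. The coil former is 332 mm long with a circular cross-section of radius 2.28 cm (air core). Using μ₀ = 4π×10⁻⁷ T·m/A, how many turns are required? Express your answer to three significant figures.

N ≈ 4570 turns

A = πr² = π(2.280×10^-2 m)² = 1.633×10^-3 m².
From L = μ₀N²A/ℓ, N = √(Lℓ / (μ₀A)).
N = √[(0.129)(0.332) / ((4π×10⁻⁷)×1.633×10^-3)] = √(2.087×10^7) ≈ 4568.2.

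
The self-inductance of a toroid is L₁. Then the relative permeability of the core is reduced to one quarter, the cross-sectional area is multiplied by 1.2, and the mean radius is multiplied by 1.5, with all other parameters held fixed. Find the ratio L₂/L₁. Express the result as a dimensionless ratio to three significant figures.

L₂/L₁ = 0.200

For a toroid, L ∝ μᵣN²A/R.
L₂/L₁ = (0.25) × (1.2) × (1.5)^-1 = 0.200.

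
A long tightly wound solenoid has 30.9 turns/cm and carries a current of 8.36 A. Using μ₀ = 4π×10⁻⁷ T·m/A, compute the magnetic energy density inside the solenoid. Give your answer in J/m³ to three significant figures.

u ≈ 419 J/m³

B = μ₀nI = (4π×10⁻⁷)(3.090×10^3)(8.36) = 3.246×10^-2 T.
u = B²/(2μ₀) = (3.246×10^-2)²/(2×4π×10⁻⁷) = 419.3 J/m³.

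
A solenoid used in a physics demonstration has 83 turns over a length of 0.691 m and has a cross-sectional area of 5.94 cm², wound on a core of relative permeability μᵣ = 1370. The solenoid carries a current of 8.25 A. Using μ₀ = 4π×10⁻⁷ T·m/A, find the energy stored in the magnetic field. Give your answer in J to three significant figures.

A = 5.94 cm² = 5.940×10^-4 m².
L = μ₀μᵣN²A/ℓ = (4π×10⁻⁷)(1370)(83)²(5.940×10^-4)/(0.691) = 1.020×10^-2 H.
U = ½LI² = ½(1.020×10^-2)(8.25)² = 0.347 J.

U ≈ 0.347 J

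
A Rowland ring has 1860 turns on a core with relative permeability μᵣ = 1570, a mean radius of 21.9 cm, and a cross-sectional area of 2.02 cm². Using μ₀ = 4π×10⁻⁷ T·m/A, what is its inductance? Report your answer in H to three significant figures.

L ≈ 1.00 H

For a thin toroid, L = μ₀μᵣN²A/(2πR).
L = (4π×10⁻⁷)(1570)(1860)²(2.020×10^-4) / (2π×0.219 m) = 1.002 H.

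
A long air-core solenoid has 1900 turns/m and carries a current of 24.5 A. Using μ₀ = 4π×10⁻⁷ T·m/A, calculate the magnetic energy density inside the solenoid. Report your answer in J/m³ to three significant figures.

u ≈ 1360 J/m³

B = μ₀nI = (4π×10⁻⁷)(1.900×10^3)(24.5) = 5.850×10^-2 T.
u = B²/(2μ₀) = (5.850×10^-2)²/(2×4π×10⁻⁷) = 1.362×10^3 J/m³.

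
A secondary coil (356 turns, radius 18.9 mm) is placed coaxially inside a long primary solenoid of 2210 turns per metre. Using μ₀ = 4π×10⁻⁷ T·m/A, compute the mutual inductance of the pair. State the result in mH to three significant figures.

The outer solenoid produces a uniform field B₁ = μ₀n₁I₁ across the inner coil,
so the flux linkage is N₂Φ = N₂B₁A₂ = μ₀n₁N₂A₂·I₁, giving M = μ₀n₁N₂A₂.
A₂ = πr² = π(1.890×10^-2 m)² = 1.122×10^-3 m².
M = (4π×10⁻⁷)(2210)(356)(1.122×10^-3) = 1.109×10^-3 H.

M ≈ 1.11 mH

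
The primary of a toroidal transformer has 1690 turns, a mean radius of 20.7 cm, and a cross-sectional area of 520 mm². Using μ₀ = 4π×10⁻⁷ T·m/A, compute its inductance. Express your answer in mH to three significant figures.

L ≈ 1.43 mH

For a thin toroid, L = μ₀N²A/(2πR).
L = (4π×10⁻⁷)(1690)²(5.200×10^-4) / (2π×0.207 m) = 1.4349×10^-3 H.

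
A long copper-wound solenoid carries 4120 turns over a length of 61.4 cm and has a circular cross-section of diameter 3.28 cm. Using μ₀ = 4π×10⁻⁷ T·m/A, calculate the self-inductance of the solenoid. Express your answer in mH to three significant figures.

A = π(d/2)² = π(1.640×10^-2 m)² = 8.450×10^-4 m².
For a long solenoid, L = μ₀N²A/ℓ.
L = (4π×10⁻⁷)(4120)²(8.450×10^-4)/(0.614 m) = 2.935×10^-2 H.

L ≈ 29.4 mH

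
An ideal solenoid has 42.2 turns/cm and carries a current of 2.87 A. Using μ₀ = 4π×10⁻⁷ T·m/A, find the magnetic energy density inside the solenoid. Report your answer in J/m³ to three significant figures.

u ≈ 92.2 J/m³

B = μ₀nI = (4π×10⁻⁷)(4.220×10^3)(2.87) = 1.522×10^-2 T.
u = B²/(2μ₀) = (1.522×10^-2)²/(2×4π×10⁻⁷) = 92.17 J/m³.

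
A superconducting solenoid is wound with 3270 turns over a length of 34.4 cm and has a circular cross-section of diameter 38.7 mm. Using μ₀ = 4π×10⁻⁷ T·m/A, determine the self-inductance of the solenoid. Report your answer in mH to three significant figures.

A = π(d/2)² = π(1.935×10^-2 m)² = 1.176×10^-3 m².
For a long solenoid, L = μ₀N²A/ℓ.
L = (4π×10⁻⁷)(3270)²(1.176×10^-3)/(0.344 m) = 4.5947×10^-2 H.

L ≈ 45.9 mH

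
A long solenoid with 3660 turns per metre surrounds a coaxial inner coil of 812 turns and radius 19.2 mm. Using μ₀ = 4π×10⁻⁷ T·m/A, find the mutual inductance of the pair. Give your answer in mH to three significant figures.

The outer solenoid produces a uniform field B₁ = μ₀n₁I₁ across the inner coil,
so the flux linkage is N₂Φ = N₂B₁A₂ = μ₀n₁N₂A₂·I₁, giving M = μ₀n₁N₂A₂.
A₂ = πr² = π(1.920×10^-2 m)² = 1.158×10^-3 m².
M = (4π×10⁻⁷)(3660)(812)(1.158×10^-3) = 4.325×10^-3 H.

M ≈ 4.33 mH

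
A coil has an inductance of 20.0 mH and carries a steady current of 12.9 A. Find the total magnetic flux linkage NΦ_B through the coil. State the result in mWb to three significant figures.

From L = NΦ_B/I, the flux linkage is NΦ_B = LI.
NΦ_B = (2.000×10^-2 H)(12.9 A) = 0.258 Wb.

NΦ_B ≈ 258 mWb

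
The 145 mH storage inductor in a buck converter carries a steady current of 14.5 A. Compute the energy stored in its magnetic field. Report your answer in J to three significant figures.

U ≈ 15.2 J

Stored magnetic energy: U = ½LI².
U = ½(0.145 H)(14.5 A)² = 15.24 J.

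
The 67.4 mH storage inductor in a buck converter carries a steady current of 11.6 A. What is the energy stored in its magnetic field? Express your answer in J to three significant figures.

U ≈ 4.53 J

Stored magnetic energy: U = ½LI².
U = ½(6.740×10^-2 H)(11.6 A)² = 4.5347 J.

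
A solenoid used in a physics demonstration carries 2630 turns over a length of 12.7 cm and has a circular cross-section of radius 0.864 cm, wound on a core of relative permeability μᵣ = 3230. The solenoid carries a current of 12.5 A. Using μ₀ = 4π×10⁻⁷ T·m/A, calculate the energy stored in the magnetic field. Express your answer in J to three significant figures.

A = πr² = π(8.640×10^-3 m)² = 2.345×10^-4 m².
L = μ₀μᵣN²A/ℓ = (4π×10⁻⁷)(3230)(2630)²(2.345×10^-4)/(0.127) = 51.84 H.
U = ½LI² = ½(51.84)(12.5)² = 4.050×10^3 J.

U ≈ 4050 J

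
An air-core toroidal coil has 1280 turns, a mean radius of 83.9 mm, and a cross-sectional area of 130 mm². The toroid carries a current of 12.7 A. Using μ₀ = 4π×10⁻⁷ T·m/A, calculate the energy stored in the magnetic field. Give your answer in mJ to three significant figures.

L = μ₀N²A/(2πR) = (4π×10⁻⁷)(1280)²(1.300×10^-4)/(2π×8.390×10^-2) = 5.077×10^-4 H.
U = ½LI² = ½(5.077×10^-4)(12.7)² = 4.0946×10^-2 J.

U ≈ 40.9 mJ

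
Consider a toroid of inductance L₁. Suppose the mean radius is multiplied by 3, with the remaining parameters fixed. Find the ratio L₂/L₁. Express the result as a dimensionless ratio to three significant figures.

For a toroid, L ∝ μᵣN²A/R.
L₂/L₁ = (3)^-1 = 0.333.

L₂/L₁ = 0.333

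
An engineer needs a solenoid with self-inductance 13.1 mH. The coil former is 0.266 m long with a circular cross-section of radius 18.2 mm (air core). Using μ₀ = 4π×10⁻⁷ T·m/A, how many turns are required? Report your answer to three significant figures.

A = πr² = π(1.820×10^-2 m)² = 1.041×10^-3 m².
From L = μ₀N²A/ℓ, N = √(Lℓ / (μ₀A)).
N = √[(1.310×10^-2)(0.266) / ((4π×10⁻⁷)×1.041×10^-3)] = √(2.6647×10^6) ≈ 1632.4.

N ≈ 1630 turns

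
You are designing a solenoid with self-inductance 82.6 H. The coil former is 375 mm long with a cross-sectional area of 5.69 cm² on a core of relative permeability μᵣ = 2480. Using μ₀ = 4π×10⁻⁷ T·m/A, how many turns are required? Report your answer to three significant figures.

A = 5.69 cm² = 5.690×10^-4 m².
From L = μ₀μᵣN²A/ℓ, N = √(Lℓ / (μ₀μᵣA)).
N = √[(82.6)(0.375) / ((4π×10⁻⁷)(2480)×5.690×10^-4)] = √(1.747×10^7) ≈ 4179.4.

N ≈ 4180 turns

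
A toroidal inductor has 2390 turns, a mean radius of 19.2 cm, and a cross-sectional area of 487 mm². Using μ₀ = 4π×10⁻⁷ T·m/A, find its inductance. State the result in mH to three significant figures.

For a thin toroid, L = μ₀N²A/(2πR).
L = (4π×10⁻⁷)(2390)²(4.870×10^-4) / (2π×0.192 m) = 2.898×10^-3 H.

L ≈ 2.90 mH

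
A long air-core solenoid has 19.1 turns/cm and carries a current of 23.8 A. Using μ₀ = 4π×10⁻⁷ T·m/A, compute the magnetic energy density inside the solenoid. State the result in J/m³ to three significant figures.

u ≈ 1300 J/m³

B = μ₀nI = (4π×10⁻⁷)(1.910×10^3)(23.8) = 5.712×10^-2 T.
u = B²/(2μ₀) = (5.712×10^-2)²/(2×4π×10⁻⁷) = 1.298×10^3 J/m³.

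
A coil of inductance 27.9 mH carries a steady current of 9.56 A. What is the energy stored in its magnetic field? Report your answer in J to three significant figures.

Stored magnetic energy: U = ½LI².
U = ½(2.790×10^-2 H)(9.56 A)² = 1.2749 J.

U ≈ 1.27 J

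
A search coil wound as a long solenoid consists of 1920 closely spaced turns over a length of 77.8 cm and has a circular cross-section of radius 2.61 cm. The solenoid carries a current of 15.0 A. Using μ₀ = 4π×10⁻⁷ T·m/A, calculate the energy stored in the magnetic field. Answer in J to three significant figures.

A = πr² = π(2.610×10^-2 m)² = 2.140×10^-3 m².
L = μ₀N²A/ℓ = (4π×10⁻⁷)(1920)²(2.140×10^-3)/(0.778) = 1.274×10^-2 H.
U = ½LI² = ½(1.274×10^-2)(15.0)² = 1.434 J.

U ≈ 1.43 J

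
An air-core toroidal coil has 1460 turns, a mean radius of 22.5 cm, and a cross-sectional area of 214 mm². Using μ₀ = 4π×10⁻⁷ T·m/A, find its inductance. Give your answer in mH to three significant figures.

L ≈ 0.405 mH

For a thin toroid, L = μ₀N²A/(2πR).
L = (4π×10⁻⁷)(1460)²(2.140×10^-4) / (2π×0.225 m) = 4.0548×10^-4 H.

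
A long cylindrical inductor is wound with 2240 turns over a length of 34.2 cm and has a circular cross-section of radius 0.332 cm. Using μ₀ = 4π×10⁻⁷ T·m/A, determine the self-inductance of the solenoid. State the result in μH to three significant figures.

A = πr² = π(3.320×10^-3 m)² = 3.463×10^-5 m².
For a long solenoid, L = μ₀N²A/ℓ.
L = (4π×10⁻⁷)(2240)²(3.463×10^-5)/(0.342 m) = 6.384×10^-4 H.

L ≈ 638 μH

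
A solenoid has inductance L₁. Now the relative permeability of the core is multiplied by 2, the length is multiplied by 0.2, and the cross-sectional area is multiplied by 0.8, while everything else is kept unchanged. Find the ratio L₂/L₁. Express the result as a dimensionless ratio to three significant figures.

For a solenoid, L ∝ μᵣN²A/ℓ.
L₂/L₁ = (2) × (0.2)^-1 × (0.8) = 8.00.

L₂/L₁ = 8.00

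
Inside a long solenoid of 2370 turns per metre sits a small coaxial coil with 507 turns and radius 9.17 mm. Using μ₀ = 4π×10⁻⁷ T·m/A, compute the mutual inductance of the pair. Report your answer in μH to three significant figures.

The outer solenoid produces a uniform field B₁ = μ₀n₁I₁ across the inner coil,
so the flux linkage is N₂Φ = N₂B₁A₂ = μ₀n₁N₂A₂·I₁, giving M = μ₀n₁N₂A₂.
A₂ = πr² = π(9.170×10^-3 m)² = 2.642×10^-4 m².
M = (4π×10⁻⁷)(2370)(507)(2.642×10^-4) = 3.989×10^-4 H.

M ≈ 399 μH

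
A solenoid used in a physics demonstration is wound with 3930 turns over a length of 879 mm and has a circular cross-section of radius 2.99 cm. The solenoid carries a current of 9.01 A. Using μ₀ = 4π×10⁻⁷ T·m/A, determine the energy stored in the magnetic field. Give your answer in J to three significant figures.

U ≈ 2.52 J

A = πr² = π(2.990×10^-2 m)² = 2.809×10^-3 m².
L = μ₀N²A/ℓ = (4π×10⁻⁷)(3930)²(2.809×10^-3)/(0.879) = 6.202×10^-2 H.
U = ½LI² = ½(6.202×10^-2)(9.01)² = 2.517 J.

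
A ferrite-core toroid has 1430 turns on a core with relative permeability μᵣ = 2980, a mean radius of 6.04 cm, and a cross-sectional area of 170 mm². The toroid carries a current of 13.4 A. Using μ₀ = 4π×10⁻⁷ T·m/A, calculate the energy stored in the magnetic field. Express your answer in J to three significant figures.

U ≈ 308 J

L = μ₀μᵣN²A/(2πR) = (4π×10⁻⁷)(2980)(1430)²(1.700×10^-4)/(2π×6.040×10^-2) = 3.43 H.
U = ½LI² = ½(3.43)(13.4)² = 308 J.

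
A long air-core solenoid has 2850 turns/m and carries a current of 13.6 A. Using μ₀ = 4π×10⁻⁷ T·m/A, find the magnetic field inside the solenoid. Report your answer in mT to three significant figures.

Inside a long solenoid, B = μ₀nI.
B = (4π×10⁻⁷)(2.850×10^3 m⁻¹)(13.6 A) = 4.871×10^-2 T.

B ≈ 48.7 mT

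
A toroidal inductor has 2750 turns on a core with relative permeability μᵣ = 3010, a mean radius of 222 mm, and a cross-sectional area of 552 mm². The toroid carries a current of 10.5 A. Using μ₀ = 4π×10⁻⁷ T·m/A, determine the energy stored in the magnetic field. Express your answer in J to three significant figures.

U ≈ 624 J

L = μ₀μᵣN²A/(2πR) = (4π×10⁻⁷)(3010)(2750)²(5.520×10^-4)/(2π×0.222) = 11.32 H.
U = ½LI² = ½(11.32)(10.5)² = 624 J.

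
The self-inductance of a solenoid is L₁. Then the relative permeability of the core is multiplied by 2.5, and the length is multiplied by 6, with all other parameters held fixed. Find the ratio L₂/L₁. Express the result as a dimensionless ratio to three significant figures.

L₂/L₁ = 0.417

For a solenoid, L ∝ μᵣN²A/ℓ.
L₂/L₁ = (2.5) × (6)^-1 = 0.417.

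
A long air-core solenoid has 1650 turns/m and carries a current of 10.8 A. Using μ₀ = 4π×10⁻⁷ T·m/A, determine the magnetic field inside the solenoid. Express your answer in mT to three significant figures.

B ≈ 22.4 mT

Inside a long solenoid, B = μ₀nI.
B = (4π×10⁻⁷)(1.650×10^3 m⁻¹)(10.8 A) = 2.239×10^-2 T.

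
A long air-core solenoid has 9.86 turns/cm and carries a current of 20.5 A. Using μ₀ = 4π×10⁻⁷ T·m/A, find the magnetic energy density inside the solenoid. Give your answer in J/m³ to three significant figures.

B = μ₀nI = (4π×10⁻⁷)(986)(20.5) = 2.540×10^-2 T.
u = B²/(2μ₀) = (2.540×10^-2)²/(2×4π×10⁻⁷) = 256.7 J/m³.

u ≈ 257 J/m³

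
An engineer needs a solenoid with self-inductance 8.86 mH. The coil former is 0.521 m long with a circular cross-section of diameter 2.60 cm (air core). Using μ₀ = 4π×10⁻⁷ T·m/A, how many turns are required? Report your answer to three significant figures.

N ≈ 2630 turns

A = π(d/2)² = π(1.300×10^-2 m)² = 5.309×10^-4 m².
From L = μ₀N²A/ℓ, N = √(Lℓ / (μ₀A)).
N = √[(8.860×10^-3)(0.521) / ((4π×10⁻⁷)×5.309×10^-4)] = √(6.919×10^6) ≈ 2630.3.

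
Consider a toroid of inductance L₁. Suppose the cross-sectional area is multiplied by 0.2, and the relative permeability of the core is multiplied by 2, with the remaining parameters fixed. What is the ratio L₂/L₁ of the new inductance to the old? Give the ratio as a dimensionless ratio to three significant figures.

L₂/L₁ = 0.400

For a toroid, L ∝ μᵣN²A/R.
L₂/L₁ = (0.2) × (2) = 0.400.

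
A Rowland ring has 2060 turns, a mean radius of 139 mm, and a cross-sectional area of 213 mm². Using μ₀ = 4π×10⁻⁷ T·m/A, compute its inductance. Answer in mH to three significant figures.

L ≈ 1.30 mH

For a thin toroid, L = μ₀N²A/(2πR).
L = (4π×10⁻⁷)(2060)²(2.130×10^-4) / (2π×0.139 m) = 1.301×10^-3 H.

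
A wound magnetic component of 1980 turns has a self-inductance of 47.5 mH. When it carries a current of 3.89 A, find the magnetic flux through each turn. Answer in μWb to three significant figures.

Φ_B ≈ 93.3 μWb

From L = NΦ_B/I, the flux per turn is Φ_B = LI/N.
Φ_B = (4.750×10^-2 H)(3.89 A)/1980 = 9.332×10^-5 Wb.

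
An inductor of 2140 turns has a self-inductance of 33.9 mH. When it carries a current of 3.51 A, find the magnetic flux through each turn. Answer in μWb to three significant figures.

From L = NΦ_B/I, the flux per turn is Φ_B = LI/N.
Φ_B = (3.390×10^-2 H)(3.51 A)/2140 = 5.560×10^-5 Wb.

Φ_B ≈ 55.6 μWb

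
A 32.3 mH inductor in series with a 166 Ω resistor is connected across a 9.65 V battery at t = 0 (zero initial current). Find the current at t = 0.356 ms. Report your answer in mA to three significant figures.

τ = L/R = 3.230×10^-2/166 = 1.946×10^-4 s; final current I_∞ = ε/R = 9.65/166 = 5.813×10^-2 A.
I(t) = I_∞(1 − e^(−t/τ)) with t/τ = 1.830.
I = (5.813×10^-2)(1 − e^(−1.830)) = 4.880×10^-2 A.

I ≈ 48.8 mA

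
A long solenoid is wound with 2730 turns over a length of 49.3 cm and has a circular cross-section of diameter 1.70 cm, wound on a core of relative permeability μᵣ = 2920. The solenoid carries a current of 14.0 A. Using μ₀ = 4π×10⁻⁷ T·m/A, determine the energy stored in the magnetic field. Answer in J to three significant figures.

U ≈ 1230 J

A = π(d/2)² = π(8.500×10^-3 m)² = 2.270×10^-4 m².
L = μ₀μᵣN²A/ℓ = (4π×10⁻⁷)(2920)(2730)²(2.270×10^-4)/(0.493) = 12.59 H.
U = ½LI² = ½(12.59)(14.0)² = 1.234×10^3 J.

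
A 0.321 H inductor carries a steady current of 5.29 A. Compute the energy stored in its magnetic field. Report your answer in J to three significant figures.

Stored magnetic energy: U = ½LI².
U = ½(0.321 H)(5.29 A)² = 4.491 J.

U ≈ 4.49 J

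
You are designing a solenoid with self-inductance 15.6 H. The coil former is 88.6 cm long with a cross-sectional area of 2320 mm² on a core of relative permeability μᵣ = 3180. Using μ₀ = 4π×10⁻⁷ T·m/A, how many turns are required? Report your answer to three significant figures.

A = 2320 mm² = 2.320×10^-3 m².
From L = μ₀μᵣN²A/ℓ, N = √(Lℓ / (μ₀μᵣA)).
N = √[(15.6)(0.886) / ((4π×10⁻⁷)(3180)×2.320×10^-3)] = √(1.491×10^6) ≈ 1221.0.

N ≈ 1220 turns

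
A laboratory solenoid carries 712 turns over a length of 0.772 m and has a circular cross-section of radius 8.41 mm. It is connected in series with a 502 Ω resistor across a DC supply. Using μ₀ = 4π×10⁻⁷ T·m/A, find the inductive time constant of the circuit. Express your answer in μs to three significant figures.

A = πr² = π(8.410×10^-3 m)² = 2.222×10^-4 m².
L = μ₀N²A/ℓ = (4π×10⁻⁷)(712)²(2.222×10^-4)/(0.772) = 1.834×10^-4 H.
τ = L/R = (1.834×10^-4)/(502) = 3.653×10^-7 s.

τ ≈ 0.365 μs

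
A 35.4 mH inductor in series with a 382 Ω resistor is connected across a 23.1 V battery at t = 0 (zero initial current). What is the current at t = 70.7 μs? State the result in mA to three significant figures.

I ≈ 32.3 mA

τ = L/R = 3.540×10^-2/382 = 9.267×10^-5 s; final current I_∞ = ε/R = 23.1/382 = 6.047×10^-2 A.
I(t) = I_∞(1 − e^(−t/τ)) with t/τ = 0.763.
I = (6.047×10^-2)(1 − e^(−0.763)) = 3.227×10^-2 A.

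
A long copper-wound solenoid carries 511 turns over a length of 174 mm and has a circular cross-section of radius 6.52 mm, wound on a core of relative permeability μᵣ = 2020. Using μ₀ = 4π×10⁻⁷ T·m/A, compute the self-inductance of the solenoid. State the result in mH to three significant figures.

L ≈ 509 mH

A = πr² = π(6.520×10^-3 m)² = 1.336×10^-4 m².
For a long solenoid, L = μ₀μᵣN²A/ℓ.
L = (4π×10⁻⁷)(2020)(511)²(1.336×10^-4)/(0.174 m) = 0.5087 H.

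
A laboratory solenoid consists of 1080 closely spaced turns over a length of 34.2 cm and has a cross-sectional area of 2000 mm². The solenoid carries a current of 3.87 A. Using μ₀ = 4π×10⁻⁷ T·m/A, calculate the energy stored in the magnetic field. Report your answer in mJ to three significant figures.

A = 2000 mm² = 2.000×10^-3 m².
L = μ₀N²A/ℓ = (4π×10⁻⁷)(1080)²(2.000×10^-3)/(0.342) = 8.572×10^-3 H.
U = ½LI² = ½(8.572×10^-3)(3.87)² = 6.419×10^-2 J.

U ≈ 64.2 mJ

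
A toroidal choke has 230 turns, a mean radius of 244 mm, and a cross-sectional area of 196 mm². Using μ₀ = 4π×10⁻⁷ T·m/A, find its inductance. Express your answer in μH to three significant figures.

L ≈ 8.50 μH

For a thin toroid, L = μ₀N²A/(2πR).
L = (4π×10⁻⁷)(230)²(1.960×10^-4) / (2π×0.244 m) = 8.499×10^-6 H.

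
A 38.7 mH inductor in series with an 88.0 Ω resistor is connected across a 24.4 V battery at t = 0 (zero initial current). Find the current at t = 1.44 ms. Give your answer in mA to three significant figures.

τ = L/R = 3.870×10^-2/88.0 = 4.398×10^-4 s; final current I_∞ = ε/R = 24.4/88.0 = 0.2773 A.
I(t) = I_∞(1 − e^(−t/τ)) with t/τ = 3.274.
I = (0.2773)(1 − e^(−3.274)) = 0.2668 A.

I ≈ 267 mA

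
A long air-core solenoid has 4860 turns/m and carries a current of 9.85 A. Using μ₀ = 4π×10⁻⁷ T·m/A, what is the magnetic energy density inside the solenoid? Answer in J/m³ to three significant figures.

B = μ₀nI = (4π×10⁻⁷)(4.860×10^3)(9.85) = 6.016×10^-2 T.
u = B²/(2μ₀) = (6.016×10^-2)²/(2×4π×10⁻⁷) = 1.440×10^3 J/m³.

u ≈ 1440 J/m³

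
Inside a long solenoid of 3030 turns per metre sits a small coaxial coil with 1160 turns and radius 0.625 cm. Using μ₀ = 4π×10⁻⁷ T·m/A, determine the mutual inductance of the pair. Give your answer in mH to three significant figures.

The outer solenoid produces a uniform field B₁ = μ₀n₁I₁ across the inner coil,
so the flux linkage is N₂Φ = N₂B₁A₂ = μ₀n₁N₂A₂·I₁, giving M = μ₀n₁N₂A₂.
A₂ = πr² = π(6.250×10^-3 m)² = 1.227×10^-4 m².
M = (4π×10⁻⁷)(3030)(1160)(1.227×10^-4) = 5.420×10^-4 H.

M ≈ 0.542 mH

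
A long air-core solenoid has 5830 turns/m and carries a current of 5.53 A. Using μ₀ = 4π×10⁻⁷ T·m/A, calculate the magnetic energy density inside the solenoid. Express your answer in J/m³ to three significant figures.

B = μ₀nI = (4π×10⁻⁷)(5.830×10^3)(5.53) = 4.051×10^-2 T.
u = B²/(2μ₀) = (4.051×10^-2)²/(2×4π×10⁻⁷) = 653.1 J/m³.

u ≈ 653 J/m³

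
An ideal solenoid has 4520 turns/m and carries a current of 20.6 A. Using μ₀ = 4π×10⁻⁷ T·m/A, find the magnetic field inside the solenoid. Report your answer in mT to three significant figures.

B ≈ 117 mT

Inside a long solenoid, B = μ₀nI.
B = (4π×10⁻⁷)(4.520×10^3 m⁻¹)(20.6 A) = 0.117 T.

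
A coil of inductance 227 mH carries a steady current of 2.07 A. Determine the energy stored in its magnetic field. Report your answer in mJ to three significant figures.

U ≈ 486 mJ

Stored magnetic energy: U = ½LI².
U = ½(0.227 H)(2.07 A)² = 0.4863 J.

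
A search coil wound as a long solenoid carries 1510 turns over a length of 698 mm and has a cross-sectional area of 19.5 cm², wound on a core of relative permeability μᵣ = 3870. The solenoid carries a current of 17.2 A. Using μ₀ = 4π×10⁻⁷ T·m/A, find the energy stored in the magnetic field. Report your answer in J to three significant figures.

U ≈ 4580 J

A = 19.5 cm² = 1.950×10^-3 m².
L = μ₀μᵣN²A/ℓ = (4π×10⁻⁷)(3870)(1510)²(1.950×10^-3)/(0.698) = 30.98 H.
U = ½LI² = ½(30.98)(17.2)² = 4.582×10^3 J.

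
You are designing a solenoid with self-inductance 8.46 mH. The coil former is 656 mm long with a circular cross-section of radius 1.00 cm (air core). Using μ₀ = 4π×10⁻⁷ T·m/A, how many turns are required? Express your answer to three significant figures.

N ≈ 3750 turns

A = πr² = π(1.000×10^-2 m)² = 3.142×10^-4 m².
From L = μ₀N²A/ℓ, N = √(Lℓ / (μ₀A)).
N = √[(8.460×10^-3)(0.656) / ((4π×10⁻⁷)×3.142×10^-4)] = √(1.406×10^7) ≈ 3749.4.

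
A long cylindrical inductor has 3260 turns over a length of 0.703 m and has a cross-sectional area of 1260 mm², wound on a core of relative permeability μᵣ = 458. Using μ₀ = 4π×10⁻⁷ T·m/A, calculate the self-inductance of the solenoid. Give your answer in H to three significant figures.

L ≈ 11.0 H

A = 1260 mm² = 1.260×10^-3 m².
For a long solenoid, L = μ₀μᵣN²A/ℓ.
L = (4π×10⁻⁷)(458)(3260)²(1.260×10^-3)/(0.703 m) = 10.96 H.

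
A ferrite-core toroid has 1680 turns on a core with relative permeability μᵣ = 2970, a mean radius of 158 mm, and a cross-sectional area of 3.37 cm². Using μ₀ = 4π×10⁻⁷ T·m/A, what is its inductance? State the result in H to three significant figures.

L ≈ 3.58 H

For a thin toroid, L = μ₀μᵣN²A/(2πR).
L = (4π×10⁻⁷)(2970)(1680)²(3.370×10^-4) / (2π×0.158 m) = 3.576 H.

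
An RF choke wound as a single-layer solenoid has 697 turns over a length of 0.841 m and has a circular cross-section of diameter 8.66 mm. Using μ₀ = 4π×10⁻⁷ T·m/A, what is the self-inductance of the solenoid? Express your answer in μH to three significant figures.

L ≈ 42.8 μH

A = π(d/2)² = π(4.330×10^-3 m)² = 5.890×10^-5 m².
For a long solenoid, L = μ₀N²A/ℓ.
L = (4π×10⁻⁷)(697)²(5.890×10^-5)/(0.841 m) = 4.276×10^-5 H.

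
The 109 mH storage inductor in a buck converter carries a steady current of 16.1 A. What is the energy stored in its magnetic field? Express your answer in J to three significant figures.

Stored magnetic energy: U = ½LI².
U = ½(0.109 H)(16.1 A)² = 14.13 J.

U ≈ 14.1 J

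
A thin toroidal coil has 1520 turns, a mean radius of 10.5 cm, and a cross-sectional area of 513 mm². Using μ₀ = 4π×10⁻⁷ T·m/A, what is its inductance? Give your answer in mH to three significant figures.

For a thin toroid, L = μ₀N²A/(2πR).
L = (4π×10⁻⁷)(1520)²(5.130×10^-4) / (2π×0.105 m) = 2.258×10^-3 H.

L ≈ 2.26 mH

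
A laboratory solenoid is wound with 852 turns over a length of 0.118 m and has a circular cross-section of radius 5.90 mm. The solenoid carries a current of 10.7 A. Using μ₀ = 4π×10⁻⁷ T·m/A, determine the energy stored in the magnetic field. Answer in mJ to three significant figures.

A = πr² = π(5.900×10^-3 m)² = 1.094×10^-4 m².
L = μ₀N²A/ℓ = (4π×10⁻⁷)(852)²(1.094×10^-4)/(0.118) = 8.454×10^-4 H.
U = ½LI² = ½(8.454×10^-4)(10.7)² = 4.839×10^-2 J.

U ≈ 48.4 mJ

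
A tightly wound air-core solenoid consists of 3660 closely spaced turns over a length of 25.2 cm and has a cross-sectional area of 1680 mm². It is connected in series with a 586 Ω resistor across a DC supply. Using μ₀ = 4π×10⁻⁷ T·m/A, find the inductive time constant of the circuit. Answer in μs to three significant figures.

τ ≈ 192 μs

A = 1680 mm² = 1.680×10^-3 m².
L = μ₀N²A/ℓ = (4π×10⁻⁷)(3660)²(1.680×10^-3)/(0.252) = 0.1122 H.
τ = L/R = (0.1122)/(586) = 1.915×10^-4 s.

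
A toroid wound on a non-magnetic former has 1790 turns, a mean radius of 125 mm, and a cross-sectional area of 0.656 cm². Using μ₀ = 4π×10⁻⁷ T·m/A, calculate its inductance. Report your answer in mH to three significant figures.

L ≈ 0.336 mH

For a thin toroid, L = μ₀N²A/(2πR).
L = (4π×10⁻⁷)(1790)²(6.560×10^-5) / (2π×0.125 m) = 3.363×10^-4 H.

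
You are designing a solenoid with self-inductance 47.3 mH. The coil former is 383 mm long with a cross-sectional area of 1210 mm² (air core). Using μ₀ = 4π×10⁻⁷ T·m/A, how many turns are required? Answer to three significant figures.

N ≈ 3450 turns

A = 1210 mm² = 1.210×10^-3 m².
From L = μ₀N²A/ℓ, N = √(Lℓ / (μ₀A)).
N = √[(4.730×10^-2)(0.383) / ((4π×10⁻⁷)×1.210×10^-3)] = √(1.191×10^7) ≈ 3451.7.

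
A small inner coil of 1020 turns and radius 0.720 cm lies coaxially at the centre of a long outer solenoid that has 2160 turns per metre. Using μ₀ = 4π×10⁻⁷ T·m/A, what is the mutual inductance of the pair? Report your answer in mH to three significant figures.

M ≈ 0.451 mH

The outer solenoid produces a uniform field B₁ = μ₀n₁I₁ across the inner coil,
so the flux linkage is N₂Φ = N₂B₁A₂ = μ₀n₁N₂A₂·I₁, giving M = μ₀n₁N₂A₂.
A₂ = πr² = π(7.200×10^-3 m)² = 1.629×10^-4 m².
M = (4π×10⁻⁷)(2160)(1020)(1.629×10^-4) = 4.509×10^-4 H.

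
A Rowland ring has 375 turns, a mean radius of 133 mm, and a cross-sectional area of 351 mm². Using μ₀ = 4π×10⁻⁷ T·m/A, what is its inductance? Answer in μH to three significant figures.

L ≈ 74.2 μH

For a thin toroid, L = μ₀N²A/(2πR).
L = (4π×10⁻⁷)(375)²(3.510×10^-4) / (2π×0.133 m) = 7.422×10^-5 H.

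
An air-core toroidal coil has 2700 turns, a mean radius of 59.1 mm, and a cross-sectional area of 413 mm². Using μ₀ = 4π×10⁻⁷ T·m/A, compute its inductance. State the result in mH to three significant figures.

For a thin toroid, L = μ₀N²A/(2πR).
L = (4π×10⁻⁷)(2700)²(4.130×10^-4) / (2π×5.910×10^-2 m) = 1.019×10^-2 H.

L ≈ 10.2 mH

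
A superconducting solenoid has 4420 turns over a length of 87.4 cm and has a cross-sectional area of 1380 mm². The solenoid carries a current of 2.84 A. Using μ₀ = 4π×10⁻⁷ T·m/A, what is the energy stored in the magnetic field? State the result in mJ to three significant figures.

U ≈ 156 mJ

A = 1380 mm² = 1.380×10^-3 m².
L = μ₀N²A/ℓ = (4π×10⁻⁷)(4420)²(1.380×10^-3)/(0.874) = 3.876×10^-2 H.
U = ½LI² = ½(3.876×10^-2)(2.84)² = 0.1563 J.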